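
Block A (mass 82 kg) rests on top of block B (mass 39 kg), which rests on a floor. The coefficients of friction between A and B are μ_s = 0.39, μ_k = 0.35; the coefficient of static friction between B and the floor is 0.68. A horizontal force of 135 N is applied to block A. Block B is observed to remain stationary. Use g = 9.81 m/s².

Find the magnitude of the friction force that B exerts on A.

Between the blocks, N₁ = m_A g = 804.4 N.
So the A–B interface can sustain at most μ_s N₁ = 313.7 N of static friction.
P = 135 N is within that limit, so A and B move together (both at rest); the A–B friction is simply f₁ = P = 135 N.
By Newton's third law B feels 135 N forward from A. With B stationary, the floor's static friction on B balances it: f₂ = 135 N (well within μ_s(m_A+m_B)g = 807.2 N).

f ≈ 135 N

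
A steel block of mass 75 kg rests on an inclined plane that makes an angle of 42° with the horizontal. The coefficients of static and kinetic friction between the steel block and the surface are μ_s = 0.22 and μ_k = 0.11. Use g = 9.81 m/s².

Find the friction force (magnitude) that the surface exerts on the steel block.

Perpendicular to the surface, N = m g cos θ = 75·9.81·cos 42° = 546.8 N.
Along the slope the weight component is m g sin θ = 492.3 N; friction must supply exactly this, acting up-slope.
The static-friction ceiling is μ_s N = 0.22 × 546.8 = 120.3 N.
|492.3| exceeds 120.3 N, so the steel block slips down-slope; friction is kinetic, f = μ_k N = 0.11×546.8 = 60.1 N.

f ≈ 60.1 N (up the incline)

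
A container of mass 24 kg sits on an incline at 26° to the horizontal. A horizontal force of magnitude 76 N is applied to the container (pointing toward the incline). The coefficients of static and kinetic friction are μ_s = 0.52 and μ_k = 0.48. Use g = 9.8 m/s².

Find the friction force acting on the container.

f ≈ 34.8 N (up the incline)

Normal direction: N = m g cos θ + P sin θ = 244.7 N.
Parallel to the incline: P cos θ − m g sin θ = 68.31 − 103.1 = -34.8 N; the friction needed to balance this is 34.8 N acting up the slope.
The limit of static friction is μ_s N = 127.3 N.
|f_req| = 34.8 ≤ 127.3 N → the container is in equilibrium; friction equals the required value.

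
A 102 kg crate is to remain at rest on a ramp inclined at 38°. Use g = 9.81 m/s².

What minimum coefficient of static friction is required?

μ_s,min ≈ 0.781

At the slip threshold m g sin θ = μ_s m g cos θ, so μ_s,min = tan θ.
μ_s,min = tan 38° = 0.781.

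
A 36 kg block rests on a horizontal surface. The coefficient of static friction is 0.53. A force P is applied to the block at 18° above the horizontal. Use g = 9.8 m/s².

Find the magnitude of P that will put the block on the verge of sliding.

P ≈ 168 N

N = m g − P sin α (the pull lifts the block).
At impending slip, P cos α = μ_s N = μ_s (m g − P sin α).
Solving: P (cos α + μ_s sin α) = μ_s m g → P = 0.53×353/(cos 18° + 0.53 sin 18°) = 187/1.115 = 168 N.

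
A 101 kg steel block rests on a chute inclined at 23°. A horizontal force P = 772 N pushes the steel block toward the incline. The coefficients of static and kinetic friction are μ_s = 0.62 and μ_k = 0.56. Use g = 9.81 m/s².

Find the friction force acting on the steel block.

Normal direction: N = m g cos θ + P sin θ = 1214 N.
Along the incline, the net driving force (taking up-slope positive) is P cos θ − m g sin θ = 710.6 − 387.1 = 323.5 N, so equilibrium requires friction f = -323.5 N (down-slope).
The limit of static friction is μ_s N = 752.5 N.
Since 323.5 N is within the 752.5 N limit, the steel block stays put and friction is exactly 323 N.

f ≈ 323 N (down the incline)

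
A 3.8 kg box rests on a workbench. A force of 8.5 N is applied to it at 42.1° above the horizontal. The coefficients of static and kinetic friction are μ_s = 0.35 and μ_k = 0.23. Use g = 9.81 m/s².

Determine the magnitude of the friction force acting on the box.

f ≈ 6.31 N

The vertical component of P reduces the normal force: N = m g − P sin α = 37.28 − 5.699 = 31.58 N.
The horizontal driving force is P cos α = 6.307 N, so equilibrium needs friction f = 6.307 N.
The static-friction limit is μ_s N = 11.05 N.
6.307 ≤ 11.05 N → static; friction equals the required 6.31 N.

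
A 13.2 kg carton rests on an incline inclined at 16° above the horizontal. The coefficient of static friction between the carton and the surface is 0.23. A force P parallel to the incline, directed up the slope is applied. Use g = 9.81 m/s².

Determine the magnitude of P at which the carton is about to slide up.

P ≈ 64.3 N

At impending motion up the slope, friction acts down-slope at its limit: f = μ_s N.
P is parallel to the surface, so N = m g cos θ = 124 N.
Along the incline: P = m g sin θ + μ_s N = 35.7 + 0.23×124 = 64.3 N.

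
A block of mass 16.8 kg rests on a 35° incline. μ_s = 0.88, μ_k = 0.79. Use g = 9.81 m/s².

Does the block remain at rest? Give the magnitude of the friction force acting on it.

f ≈ 94.5 N

N = m g cos θ = 135 N.
Down-slope weight component: m g sin θ = 94.5 N.
μ_s N = 119 N.
94.5 ≤ 119 N, so it stays put; friction = 94.5 N.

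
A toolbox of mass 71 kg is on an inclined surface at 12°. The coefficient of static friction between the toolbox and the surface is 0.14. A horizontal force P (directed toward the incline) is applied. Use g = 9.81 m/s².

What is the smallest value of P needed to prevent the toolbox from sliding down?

The toolbox tends to slide down (tan θ > μ_s), so at the point of impending slip friction acts up-slope at its limit: f = μ_s N.
Perpendicular to the incline: N = m g cos θ + P sin θ.
Along the incline: P cos θ + μ_s N = m g sin θ, i.e. P cos θ + μ_s (m g cos θ + P sin θ) = m g sin θ.
Solving, P (cos θ + μ_s sin θ) = m g (sin θ − μ_s cos θ), so P = 697×0.07097/1.007 = 49.1 N.

P_min ≈ 49.1 N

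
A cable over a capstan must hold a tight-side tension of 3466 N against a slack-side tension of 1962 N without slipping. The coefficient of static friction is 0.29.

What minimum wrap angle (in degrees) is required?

T₂/T₁ = e^{μβ} → β = ln(T₂/T₁)/μ.
β = ln(3466/1962)/0.29 = 0.569/0.29 = 1.962 rad.
In degrees: β = 1.962 × 180/π = 112°.

β_min ≈ 112°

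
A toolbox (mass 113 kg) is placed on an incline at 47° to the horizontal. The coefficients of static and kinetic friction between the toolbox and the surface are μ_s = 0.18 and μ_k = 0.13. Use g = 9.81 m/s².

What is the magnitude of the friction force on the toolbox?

f ≈ 98.3 N (up the incline)

Normal force: N = m g cos θ = 113 × 9.81 × cos 47° = 756 N.
For equilibrium along the incline, friction must balance the weight component: f = m g sin θ = 810.7 N up the slope.
The static-friction ceiling is μ_s N = 0.18 × 756 = 136.1 N.
Since |810.7| > 136.1 N, static friction cannot hold it; the toolbox slides down the incline and kinetic friction applies: f = μ_k N = 0.13 × 756 = 98.3 N.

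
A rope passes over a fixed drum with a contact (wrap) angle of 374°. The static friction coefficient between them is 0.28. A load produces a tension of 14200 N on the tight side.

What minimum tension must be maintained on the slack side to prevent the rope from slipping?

T_min ≈ 2280 N

Capstan equation at impending slip: T_tight/T_slack = e^{μβ}.
β = 374° = 6.528 rad; e^{μβ} = e^{0.28×6.528} = 6.22.
T_slack = T_tight / e^{μβ} = 14200 / 6.22 = 2280 N.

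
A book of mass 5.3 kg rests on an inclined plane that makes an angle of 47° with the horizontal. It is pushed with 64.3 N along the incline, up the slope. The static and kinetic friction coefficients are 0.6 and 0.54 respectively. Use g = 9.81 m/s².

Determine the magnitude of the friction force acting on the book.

Perpendicular to the surface, N = m g cos θ = 5.3·9.81·cos 47° = 35.46 N.
Parallel to the incline, ΣF = 0 gives f = m g sin θ − P = 38.03 − 64.3 = -26.27 N (up-slope positive).
Static friction can supply at most μ_s N = 21.28 N.
Since |-26.27| > 21.28 N, static friction cannot hold it; the book slides up the incline and kinetic friction applies: f = μ_k N = 0.54 × 35.46 = 19.1 N.

f ≈ 19.1 N (down the incline)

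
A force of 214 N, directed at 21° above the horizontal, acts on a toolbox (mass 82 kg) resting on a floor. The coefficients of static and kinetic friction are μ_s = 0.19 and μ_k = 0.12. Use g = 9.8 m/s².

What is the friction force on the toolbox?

f ≈ 87.2 N

Vertical equilibrium gives N = m g − P sin α = 726.9 N.
The horizontal driving force is P cos α = 199.8 N, so equilibrium needs friction f = 199.8 N.
μ_s N = 0.19 × 726.9 = 138.1 N.
The required friction exceeds μ_s N, so the toolbox moves and f = μ_k N = 87.2 N.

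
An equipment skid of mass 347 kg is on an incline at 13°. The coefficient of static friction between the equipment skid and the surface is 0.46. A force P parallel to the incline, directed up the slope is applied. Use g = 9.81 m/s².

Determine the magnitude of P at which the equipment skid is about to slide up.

P ≈ 2290 N

At impending motion up the slope, friction acts down-slope at its limit: f = μ_s N.
P is parallel to the surface, so N = m g cos θ = 3320 N.
Along the incline: P = m g sin θ + μ_s N = 766 + 0.46×3320 = 2290 N.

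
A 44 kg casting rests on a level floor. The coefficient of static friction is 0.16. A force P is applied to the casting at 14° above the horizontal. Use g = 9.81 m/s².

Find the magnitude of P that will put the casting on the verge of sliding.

N = m g − P sin α (the pull lifts the casting).
At impending slip, P cos α = μ_s N = μ_s (m g − P sin α).
Solving: P (cos α + μ_s sin α) = μ_s m g → P = 0.16×432/(cos 14° + 0.16 sin 14°) = 69.1/1.009 = 68.4 N.

P ≈ 68.4 N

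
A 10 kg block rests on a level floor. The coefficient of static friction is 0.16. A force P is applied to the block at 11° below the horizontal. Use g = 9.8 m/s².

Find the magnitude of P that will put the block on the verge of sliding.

P ≈ 16.5 N

N = m g + P sin α (the push presses the block into the level floor).
At impending slip, P cos α = μ_s N = μ_s (m g + P sin α).
Solving: P (cos α − μ_s sin α) = μ_s m g → P = 0.16×98/(cos 11° − 0.16 sin 11°) = 15.7/0.9511 = 16.5 N.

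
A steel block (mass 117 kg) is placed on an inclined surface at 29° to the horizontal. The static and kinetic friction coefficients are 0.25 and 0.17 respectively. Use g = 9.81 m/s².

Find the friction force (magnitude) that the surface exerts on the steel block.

The normal reaction is N = m g cos θ = 1004 N.
Along the slope the weight component is m g sin θ = 556.4 N; friction must supply exactly this, acting up-slope.
Static friction can supply at most μ_s N = 251 N.
|556.4| exceeds 251 N, so the steel block slips down-slope; friction is kinetic, f = μ_k N = 0.17×1004 = 171 N.

f ≈ 171 N (up the incline)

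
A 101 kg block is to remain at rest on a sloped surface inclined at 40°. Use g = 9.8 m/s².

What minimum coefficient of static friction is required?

μ_s,min ≈ 0.839

At the slip threshold m g sin θ = μ_s m g cos θ, so μ_s,min = tan θ.
μ_s,min = tan 40° = 0.839.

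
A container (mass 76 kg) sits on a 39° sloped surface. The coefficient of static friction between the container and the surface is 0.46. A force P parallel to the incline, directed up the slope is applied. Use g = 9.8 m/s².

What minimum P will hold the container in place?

The container tends to slide down (tan θ > μ_s), so at the point of impending slip friction acts up-slope at its limit: f = μ_s N.
P is parallel to the surface, so N = m g cos θ = 579 N.
Along the incline: P + μ_s N = m g sin θ, so P = 469 − 0.46×579 = 202 N.

P_min ≈ 202 N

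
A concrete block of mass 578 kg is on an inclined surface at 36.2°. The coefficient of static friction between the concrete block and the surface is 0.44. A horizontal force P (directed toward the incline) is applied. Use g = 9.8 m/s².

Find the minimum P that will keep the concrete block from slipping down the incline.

The concrete block tends to slide down (tan θ > μ_s), so at the point of impending slip friction acts up-slope at its limit: f = μ_s N.
Perpendicular to the incline: N = m g cos θ + P sin θ.
Along the incline: P cos θ + μ_s N = m g sin θ, i.e. P cos θ + μ_s (m g cos θ + P sin θ) = m g sin θ.
Solving, P (cos θ + μ_s sin θ) = m g (sin θ − μ_s cos θ), so P = 5660×0.2355/1.067 = 1250 N.

P_min ≈ 1250 N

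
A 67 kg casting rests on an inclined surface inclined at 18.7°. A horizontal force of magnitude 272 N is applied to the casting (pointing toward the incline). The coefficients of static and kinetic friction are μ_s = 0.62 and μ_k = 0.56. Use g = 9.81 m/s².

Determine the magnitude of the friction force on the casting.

Normal direction: N = m g cos θ + P sin θ = 709.8 N.
Along the incline, the net driving force (taking up-slope positive) is P cos θ − m g sin θ = 257.6 − 210.7 = 46.91 N, so equilibrium requires friction f = -46.91 N (down-slope).
The limit of static friction is μ_s N = 440.1 N.
Since 46.91 N is within the 440.1 N limit, the casting stays put and friction is exactly 46.9 N.

f ≈ 46.9 N (down the incline)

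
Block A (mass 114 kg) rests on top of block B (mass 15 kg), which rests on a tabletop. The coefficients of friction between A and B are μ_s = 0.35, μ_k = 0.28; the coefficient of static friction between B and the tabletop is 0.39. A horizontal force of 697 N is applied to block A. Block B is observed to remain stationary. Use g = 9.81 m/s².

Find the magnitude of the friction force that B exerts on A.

f ≈ 313 N

Normal force at the A–B interface: N₁ = m_A g = 1118 N.
Maximum static friction on A from B: μ_s N₁ = 0.35×1118 = 391.4 N.
Since P = 697 N > 391.4 N, A slides on B; the A–B friction is kinetic: f₁ = μ_k N₁ = 0.28×1118 = 313 N.
B experiences an equal 313 N forward from A (third law). B is in equilibrium, so the floor supplies f₂ = 313 N of static friction (limit μ_s(m_A+m_B)g = 493.5 N, not exceeded).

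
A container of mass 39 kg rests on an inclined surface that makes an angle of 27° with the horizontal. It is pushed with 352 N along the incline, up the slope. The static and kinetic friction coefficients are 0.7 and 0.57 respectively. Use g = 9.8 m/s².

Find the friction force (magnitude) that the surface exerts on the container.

f ≈ 178 N (down the incline)

The normal reaction is N = m g cos θ = 340.5 N.
Parallel to the incline, ΣF = 0 gives f = m g sin θ − P = 173.5 − 352 = -178.5 N (up-slope positive).
Maximum static friction available: μ_s N = 0.7 × 340.5 = 238.4 N.
Since |-178.5| ≤ 238.4 N, static friction is sufficient; f equals the required value, not μ_s N.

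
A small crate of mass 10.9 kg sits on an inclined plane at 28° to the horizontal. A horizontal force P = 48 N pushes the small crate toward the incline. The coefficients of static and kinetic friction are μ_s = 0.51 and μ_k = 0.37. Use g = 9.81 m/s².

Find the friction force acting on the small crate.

f ≈ 7.82 N (up the incline)

Normal direction: N = m g cos θ + P sin θ = 116.9 N.
Along the incline, the net driving force (taking up-slope positive) is P cos θ − m g sin θ = 42.38 − 50.2 = -7.819 N, so equilibrium requires friction f = 7.819 N (up-slope).
The limit of static friction is μ_s N = 59.64 N.
Since 7.819 N is within the 59.64 N limit, the small crate stays put and friction is exactly 7.82 N.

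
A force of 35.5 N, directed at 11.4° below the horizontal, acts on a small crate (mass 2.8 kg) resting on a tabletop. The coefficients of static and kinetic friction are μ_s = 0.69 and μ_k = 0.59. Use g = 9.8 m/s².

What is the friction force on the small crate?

f ≈ 20.3 N

N = m g + P sin α = 27.44 + 35.5×sin 11.4° = 34.46 N.
The horizontal driving force is P cos α = 34.8 N, so equilibrium needs friction f = 34.8 N.
The static-friction limit is μ_s N = 23.78 N.
The required friction exceeds μ_s N, so the small crate moves and f = μ_k N = 20.3 N.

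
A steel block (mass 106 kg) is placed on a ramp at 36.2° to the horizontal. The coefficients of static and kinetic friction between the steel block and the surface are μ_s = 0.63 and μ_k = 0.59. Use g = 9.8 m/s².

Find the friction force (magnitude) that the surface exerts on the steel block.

The normal reaction is N = m g cos θ = 838.3 N.
For equilibrium along the incline, friction must balance the weight component: f = m g sin θ = 613.5 N up the slope.
Maximum static friction available: μ_s N = 0.63 × 838.3 = 528.1 N.
Since |613.5| > 528.1 N, static friction cannot hold it; the steel block slides down the incline and kinetic friction applies: f = μ_k N = 0.59 × 838.3 = 495 N.

f ≈ 495 N (up the incline)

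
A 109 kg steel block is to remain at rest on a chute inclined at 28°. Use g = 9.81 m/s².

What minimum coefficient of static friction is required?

μ_s,min ≈ 0.532

At the slip threshold m g sin θ = μ_s m g cos θ, so μ_s,min = tan θ.
μ_s,min = tan 28° = 0.532.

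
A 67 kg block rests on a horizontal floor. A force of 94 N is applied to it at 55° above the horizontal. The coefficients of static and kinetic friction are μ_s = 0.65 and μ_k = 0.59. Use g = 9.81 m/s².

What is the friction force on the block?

f ≈ 53.9 N

The vertical component of P reduces the normal force: N = m g − P sin α = 657.3 − 77 = 580.3 N.
The horizontal driving force is P cos α = 53.92 N, so equilibrium needs friction f = 53.92 N.
μ_s N = 0.65 × 580.3 = 377.2 N.
Since 53.92 N does not exceed the limit, the block stays at rest and f = 53.9 N.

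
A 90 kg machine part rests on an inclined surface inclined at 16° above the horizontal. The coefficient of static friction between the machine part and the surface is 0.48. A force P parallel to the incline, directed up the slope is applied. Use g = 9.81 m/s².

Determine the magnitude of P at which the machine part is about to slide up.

At impending motion up the slope, friction acts down-slope at its limit: f = μ_s N.
P is parallel to the surface, so N = m g cos θ = 849 N.
Along the incline: P = m g sin θ + μ_s N = 243 + 0.48×849 = 651 N.

P ≈ 651 N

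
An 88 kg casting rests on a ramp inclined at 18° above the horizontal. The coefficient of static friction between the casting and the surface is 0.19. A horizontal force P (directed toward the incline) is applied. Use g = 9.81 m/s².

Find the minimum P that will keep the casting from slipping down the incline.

P_min ≈ 110 N

The casting tends to slide down (tan θ > μ_s), so at the point of impending slip friction acts up-slope at its limit: f = μ_s N.
Perpendicular to the incline: N = m g cos θ + P sin θ.
Along the incline: P cos θ + μ_s N = m g sin θ, i.e. P cos θ + μ_s (m g cos θ + P sin θ) = m g sin θ.
Solving, P (cos θ + μ_s sin θ) = m g (sin θ − μ_s cos θ), so P = 863×0.1283/1.01 = 110 N.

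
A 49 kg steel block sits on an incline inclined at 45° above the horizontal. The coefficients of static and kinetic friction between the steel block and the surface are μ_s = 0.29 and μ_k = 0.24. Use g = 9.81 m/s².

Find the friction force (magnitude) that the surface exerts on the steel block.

The normal reaction is N = m g cos θ = 339.9 N.
Along the slope the weight component is m g sin θ = 339.9 N; friction must supply exactly this, acting up-slope.
Maximum static friction available: μ_s N = 0.29 × 339.9 = 98.57 N.
Since |339.9| > 98.57 N, static friction cannot hold it; the steel block slides down the incline and kinetic friction applies: f = μ_k N = 0.24 × 339.9 = 81.6 N.

f ≈ 81.6 N (up the incline)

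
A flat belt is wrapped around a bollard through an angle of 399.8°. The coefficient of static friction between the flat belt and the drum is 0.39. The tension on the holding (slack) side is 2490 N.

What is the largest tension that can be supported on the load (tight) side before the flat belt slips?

At impending slip the capstan equation gives T₂/T₁ = e^{μβ} with β in radians.
β = 399.8° × π/180 = 6.978 rad.
e^{μβ} = e^{0.39×6.978} = 15.2.
T₂ = T₁ · e^{μβ} = 2490 × 15.2 = 37900 N.

T_max ≈ 37900 N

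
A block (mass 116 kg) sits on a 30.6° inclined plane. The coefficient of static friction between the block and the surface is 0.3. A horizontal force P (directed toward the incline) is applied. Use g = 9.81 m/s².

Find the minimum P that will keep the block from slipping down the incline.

P_min ≈ 282 N

The block tends to slide down (tan θ > μ_s), so at the point of impending slip friction acts up-slope at its limit: f = μ_s N.
Perpendicular to the incline: N = m g cos θ + P sin θ.
Along the incline: P cos θ + μ_s N = m g sin θ, i.e. P cos θ + μ_s (m g cos θ + P sin θ) = m g sin θ.
Solving, P (cos θ + μ_s sin θ) = m g (sin θ − μ_s cos θ), so P = 1140×0.2508/1.013 = 282 N.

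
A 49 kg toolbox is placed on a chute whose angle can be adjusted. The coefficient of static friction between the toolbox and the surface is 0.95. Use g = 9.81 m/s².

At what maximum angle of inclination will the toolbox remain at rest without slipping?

At the slip threshold, m g sin θ = μ_s · m g cos θ, so tan θ = μ_s.
θ_max = arctan(0.95) = 43.5°.

θ_max ≈ 43.5°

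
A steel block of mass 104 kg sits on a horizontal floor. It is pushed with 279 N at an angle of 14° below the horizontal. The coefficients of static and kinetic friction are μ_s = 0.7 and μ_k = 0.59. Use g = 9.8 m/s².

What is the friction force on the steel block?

Vertical equilibrium gives N = m g + P sin α = 1087 N.
The horizontal driving force is P cos α = 270.7 N, so equilibrium needs friction f = 270.7 N.
The static-friction limit is μ_s N = 760.7 N.
Since 270.7 N does not exceed the limit, the steel block stays at rest and f = 271 N.

f ≈ 271 N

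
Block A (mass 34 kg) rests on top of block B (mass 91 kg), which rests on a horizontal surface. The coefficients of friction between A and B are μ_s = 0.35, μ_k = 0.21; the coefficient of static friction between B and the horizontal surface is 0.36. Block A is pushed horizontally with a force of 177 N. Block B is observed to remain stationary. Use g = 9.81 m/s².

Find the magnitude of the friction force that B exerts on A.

f ≈ 70 N

The normal force B exerts on A is simply A's weight, N₁ = 333.5 N.
Maximum static friction on A from B: μ_s N₁ = 0.35×333.5 = 116.7 N.
Since P = 177 N > 116.7 N, A slides on B; the A–B friction is kinetic: f₁ = μ_k N₁ = 0.21×333.5 = 70 N.
B experiences an equal 70 N forward from A (third law). B is in equilibrium, so the floor supplies f₂ = 70 N of static friction (limit μ_s(m_A+m_B)g = 441.4 N, not exceeded).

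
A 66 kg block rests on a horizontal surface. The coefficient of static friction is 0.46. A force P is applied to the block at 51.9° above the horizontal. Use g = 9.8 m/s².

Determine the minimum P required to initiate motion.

N = m g − P sin α (the pull lifts the block).
At impending slip, P cos α = μ_s N = μ_s (m g − P sin α).
Solving: P (cos α + μ_s sin α) = μ_s m g → P = 0.46×647/(cos 51.9° + 0.46 sin 51.9°) = 298/0.979 = 304 N.

P ≈ 304 N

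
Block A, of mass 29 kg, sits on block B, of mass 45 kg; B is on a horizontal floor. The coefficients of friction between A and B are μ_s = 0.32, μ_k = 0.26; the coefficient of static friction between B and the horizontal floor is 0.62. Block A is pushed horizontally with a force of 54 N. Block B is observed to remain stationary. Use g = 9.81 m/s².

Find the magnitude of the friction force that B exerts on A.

f ≈ 54 N

The normal force B exerts on A is simply A's weight, N₁ = 284.5 N.
So the A–B interface can sustain at most μ_s N₁ = 91.04 N of static friction.
P = 54 N is within that limit, so A and B move together (both at rest); the A–B friction is simply f₁ = P = 54 N.
By Newton's third law B feels 54 N forward from A. With B stationary, the floor's static friction on B balances it: f₂ = 54 N (well within μ_s(m_A+m_B)g = 450.1 N).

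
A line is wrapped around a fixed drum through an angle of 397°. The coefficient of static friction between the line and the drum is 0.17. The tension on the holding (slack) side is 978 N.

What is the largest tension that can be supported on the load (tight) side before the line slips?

T_max ≈ 3180 N

At impending slip the capstan equation gives T₂/T₁ = e^{μβ} with β in radians.
β = 397° × π/180 = 6.929 rad.
e^{μβ} = e^{0.17×6.929} = 3.248.
T₂ = T₁ · e^{μβ} = 978 × 3.248 = 3180 N.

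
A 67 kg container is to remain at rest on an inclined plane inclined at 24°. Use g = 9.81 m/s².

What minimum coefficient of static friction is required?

At the slip threshold m g sin θ = μ_s m g cos θ, so μ_s,min = tan θ.
μ_s,min = tan 24° = 0.445.

μ_s,min ≈ 0.445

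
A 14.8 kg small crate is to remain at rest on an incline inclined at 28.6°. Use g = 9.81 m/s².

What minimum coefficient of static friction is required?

μ_s,min ≈ 0.545

At the slip threshold m g sin θ = μ_s m g cos θ, so μ_s,min = tan θ.
μ_s,min = tan 28.6° = 0.545.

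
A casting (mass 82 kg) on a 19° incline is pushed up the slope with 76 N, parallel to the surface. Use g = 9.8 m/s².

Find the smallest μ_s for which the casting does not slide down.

μ_s,min ≈ 0.244

N = m g cos θ = 759.8 N.
Friction must make up the shortfall along the incline: f = m g sin θ − P = 261.6 − 76 = 185.6 N.
At the threshold f = μ_s N, so μ_s,min = 185.6/759.8 = 0.244.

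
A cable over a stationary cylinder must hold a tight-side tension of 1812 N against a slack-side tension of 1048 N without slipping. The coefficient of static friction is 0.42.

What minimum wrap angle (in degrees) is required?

T₂/T₁ = e^{μβ} → β = ln(T₂/T₁)/μ.
β = ln(1812/1048)/0.42 = 0.5475/0.42 = 1.304 rad.
In degrees: β = 1.304 × 180/π = 74.7°.

β_min ≈ 74.7°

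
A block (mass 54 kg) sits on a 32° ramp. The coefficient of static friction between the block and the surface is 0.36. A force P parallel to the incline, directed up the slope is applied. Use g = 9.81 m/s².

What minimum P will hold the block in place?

P_min ≈ 119 N

The block tends to slide down (tan θ > μ_s), so at the point of impending slip friction acts up-slope at its limit: f = μ_s N.
P is parallel to the surface, so N = m g cos θ = 449 N.
Along the incline: P + μ_s N = m g sin θ, so P = 281 − 0.36×449 = 119 N.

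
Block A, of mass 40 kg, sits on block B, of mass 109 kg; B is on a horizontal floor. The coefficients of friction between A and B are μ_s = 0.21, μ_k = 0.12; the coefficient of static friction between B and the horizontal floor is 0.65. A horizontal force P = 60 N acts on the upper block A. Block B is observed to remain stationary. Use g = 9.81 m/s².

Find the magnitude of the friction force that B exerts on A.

Between the blocks, N₁ = m_A g = 392.4 N.
So the A–B interface can sustain at most μ_s N₁ = 82.4 N of static friction.
Since P = 60 N ≤ 82.4 N, A does not slip on B; friction on A equals P = 60 N.
B experiences an equal 60 N forward from A (third law). B is in equilibrium, so the floor supplies f₂ = 60 N of static friction (limit μ_s(m_A+m_B)g = 950.1 N, not exceeded).

f ≈ 60 N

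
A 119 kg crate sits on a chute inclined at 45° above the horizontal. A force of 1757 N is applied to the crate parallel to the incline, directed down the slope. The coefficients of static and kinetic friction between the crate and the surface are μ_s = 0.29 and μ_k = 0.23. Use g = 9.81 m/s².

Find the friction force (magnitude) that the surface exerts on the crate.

The normal reaction is N = m g cos θ = 825.5 N.
For equilibrium along the incline the friction force must supply f = m g sin θ + P = 825.5 + 1757 = 2582 N (positive meaning up-slope).
The static-friction ceiling is μ_s N = 0.29 × 825.5 = 239.4 N.
|2582| exceeds 239.4 N, so the crate slips down-slope; friction is kinetic, f = μ_k N = 0.23×825.5 = 190 N.

f ≈ 190 N (up the incline)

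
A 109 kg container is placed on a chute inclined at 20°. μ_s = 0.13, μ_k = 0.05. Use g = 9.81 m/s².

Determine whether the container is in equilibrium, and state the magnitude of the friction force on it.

f ≈ 50.2 N

N = m g cos θ = 1000 N.
Down-slope weight component: m g sin θ = 366 N.
μ_s N = 131 N.
366 > 131 N, so it slides; kinetic friction f = μ_k N = 0.05×1000 = 50.2 N.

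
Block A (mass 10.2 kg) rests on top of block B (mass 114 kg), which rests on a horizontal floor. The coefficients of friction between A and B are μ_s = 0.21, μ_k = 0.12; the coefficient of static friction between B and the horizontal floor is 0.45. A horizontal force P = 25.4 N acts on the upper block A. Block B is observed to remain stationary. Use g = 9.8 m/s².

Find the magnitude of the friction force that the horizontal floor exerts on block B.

The normal force B exerts on A is simply A's weight, N₁ = 99.96 N.
So the A–B interface can sustain at most μ_s N₁ = 20.99 N of static friction.
P = 25.4 N exceeds that limit, so A slips over B and the interface friction becomes kinetic: f₁ = μ_k N₁ = 0.12×99.96 = 12 N.
By Newton's third law B feels 12 N forward from A. With B stationary, the floor's static friction on B balances it: f₂ = 12 N (well within μ_s(m_A+m_B)g = 547.7 N).

f ≈ 12 N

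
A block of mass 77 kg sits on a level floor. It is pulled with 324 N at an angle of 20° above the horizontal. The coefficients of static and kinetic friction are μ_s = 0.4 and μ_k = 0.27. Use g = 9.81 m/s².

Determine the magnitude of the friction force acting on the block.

f ≈ 174 N

Vertical equilibrium gives N = m g − P sin α = 644.6 N.
Horizontally, friction must balance P cos α = 304.5 N.
The static-friction limit is μ_s N = 257.8 N.
304.5 > 257.8 N → the block slides; f = μ_k N = 0.27×644.6 = 174 N.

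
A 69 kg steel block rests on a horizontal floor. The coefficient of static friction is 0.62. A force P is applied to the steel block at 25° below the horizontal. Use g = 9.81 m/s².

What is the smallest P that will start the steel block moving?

P ≈ 651 N

N = m g + P sin α (the push presses the steel block into the horizontal floor).
At impending slip, P cos α = μ_s N = μ_s (m g + P sin α).
Solving: P (cos α − μ_s sin α) = μ_s m g → P = 0.62×677/(cos 25° − 0.62 sin 25°) = 420/0.6443 = 651 N.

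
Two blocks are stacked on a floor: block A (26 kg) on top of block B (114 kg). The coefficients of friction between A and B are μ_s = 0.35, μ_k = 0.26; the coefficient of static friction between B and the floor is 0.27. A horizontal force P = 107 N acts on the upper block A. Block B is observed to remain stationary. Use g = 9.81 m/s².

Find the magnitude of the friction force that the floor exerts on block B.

Normal force at the A–B interface: N₁ = m_A g = 255.1 N.
So the A–B interface can sustain at most μ_s N₁ = 89.27 N of static friction.
Since P = 107 N > 89.27 N, A slides on B; the A–B friction is kinetic: f₁ = μ_k N₁ = 0.26×255.1 = 66.3 N.
B experiences an equal 66.3 N forward from A (third law). B is in equilibrium, so the floor supplies f₂ = 66.3 N of static friction (limit μ_s(m_A+m_B)g = 370.8 N, not exceeded).

f ≈ 66.3 N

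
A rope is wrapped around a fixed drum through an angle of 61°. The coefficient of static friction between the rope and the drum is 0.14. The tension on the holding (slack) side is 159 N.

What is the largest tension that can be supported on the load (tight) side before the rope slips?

At impending slip the capstan equation gives T₂/T₁ = e^{μβ} with β in radians.
β = 61° × π/180 = 1.065 rad.
e^{μβ} = e^{0.14×1.065} = 1.161.
T₂ = T₁ · e^{μβ} = 159 × 1.161 = 185 N.

T_max ≈ 185 N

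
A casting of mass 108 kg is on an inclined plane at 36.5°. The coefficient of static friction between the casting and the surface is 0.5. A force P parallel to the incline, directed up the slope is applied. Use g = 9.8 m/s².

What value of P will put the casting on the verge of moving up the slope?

P ≈ 1050 N

At impending motion up the slope, friction acts down-slope at its limit: f = μ_s N.
P is parallel to the surface, so N = m g cos θ = 851 N.
Along the incline: P = m g sin θ + μ_s N = 630 + 0.5×851 = 1050 N.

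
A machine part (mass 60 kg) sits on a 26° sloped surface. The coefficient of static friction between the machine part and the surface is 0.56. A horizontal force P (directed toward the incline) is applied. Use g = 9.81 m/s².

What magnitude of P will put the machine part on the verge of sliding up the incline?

At impending motion up the slope, friction acts down-slope at its limit: f = μ_s N.
Perpendicular to the incline: N = m g cos θ + P sin θ.
Along the incline: P cos θ = m g sin θ + μ_s N = m g sin θ + μ_s (m g cos θ + P sin θ).
Solving, P (cos θ − μ_s sin θ) = m g (sin θ + μ_s cos θ), so P = 60×9.81×(sin 26° + 0.56 cos 26°)/(cos 26° − 0.56 sin 26°) = 589×0.9417/0.6533 = 848 N.

P ≈ 848 N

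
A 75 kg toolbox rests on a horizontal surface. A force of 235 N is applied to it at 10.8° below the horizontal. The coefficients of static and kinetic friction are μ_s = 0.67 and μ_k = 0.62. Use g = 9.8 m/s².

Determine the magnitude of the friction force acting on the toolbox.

f ≈ 231 N

N = m g + P sin α = 735 + 235×sin 10.8° = 779 N.
For equilibrium, f = P cos α = 235×cos 10.8° = 230.8 N.
The static-friction limit is μ_s N = 522 N.
230.8 ≤ 522 N → static; friction equals the required 231 N.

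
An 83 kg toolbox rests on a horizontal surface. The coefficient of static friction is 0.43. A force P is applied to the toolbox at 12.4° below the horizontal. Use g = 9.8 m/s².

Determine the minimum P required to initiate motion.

N = m g + P sin α (the push presses the toolbox into the horizontal surface).
At impending slip, P cos α = μ_s N = μ_s (m g + P sin α).
Solving: P (cos α − μ_s sin α) = μ_s m g → P = 0.43×813/(cos 12.4° − 0.43 sin 12.4°) = 350/0.8843 = 396 N.

P ≈ 396 N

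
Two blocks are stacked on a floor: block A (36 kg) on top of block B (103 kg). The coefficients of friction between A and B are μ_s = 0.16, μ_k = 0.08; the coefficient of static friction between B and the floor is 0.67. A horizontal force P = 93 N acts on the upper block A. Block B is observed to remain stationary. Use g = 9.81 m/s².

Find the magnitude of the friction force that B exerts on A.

Between the blocks, N₁ = m_A g = 353.2 N.
Maximum static friction on A from B: μ_s N₁ = 0.16×353.2 = 56.51 N.
Since P = 93 N > 56.51 N, A slides on B; the A–B friction is kinetic: f₁ = μ_k N₁ = 0.08×353.2 = 28.3 N.
By Newton's third law B feels 28.3 N forward from A. With B stationary, the floor's static friction on B balances it: f₂ = 28.3 N (well within μ_s(m_A+m_B)g = 913.6 N).

f ≈ 28.3 N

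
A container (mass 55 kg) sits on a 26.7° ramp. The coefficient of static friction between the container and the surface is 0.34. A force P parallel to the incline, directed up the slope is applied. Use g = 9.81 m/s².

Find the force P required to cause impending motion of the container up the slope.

At impending motion up the slope, friction acts down-slope at its limit: f = μ_s N.
P is parallel to the surface, so N = m g cos θ = 482 N.
Along the incline: P = m g sin θ + μ_s N = 242 + 0.34×482 = 406 N.

P ≈ 406 N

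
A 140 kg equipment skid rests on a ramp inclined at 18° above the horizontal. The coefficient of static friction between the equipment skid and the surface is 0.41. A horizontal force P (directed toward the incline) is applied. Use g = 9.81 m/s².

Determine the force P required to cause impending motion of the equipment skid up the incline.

P ≈ 1160 N

At impending motion up the slope, friction acts down-slope at its limit: f = μ_s N.
Perpendicular to the incline: N = m g cos θ + P sin θ.
Along the incline: P cos θ = m g sin θ + μ_s N = m g sin θ + μ_s (m g cos θ + P sin θ).
Solving, P (cos θ − μ_s sin θ) = m g (sin θ + μ_s cos θ), so P = 140×9.81×(sin 18° + 0.41 cos 18°)/(cos 18° − 0.41 sin 18°) = 1370×0.699/0.8244 = 1160 N.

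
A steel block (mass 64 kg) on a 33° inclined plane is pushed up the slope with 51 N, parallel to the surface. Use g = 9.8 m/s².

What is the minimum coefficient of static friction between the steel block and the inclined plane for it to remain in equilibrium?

N = m g cos θ = 526 N.
Friction must make up the shortfall along the incline: f = m g sin θ − P = 341.6 − 51 = 290.6 N.
At the threshold f = μ_s N, so μ_s,min = 290.6/526 = 0.552.

μ_s,min ≈ 0.552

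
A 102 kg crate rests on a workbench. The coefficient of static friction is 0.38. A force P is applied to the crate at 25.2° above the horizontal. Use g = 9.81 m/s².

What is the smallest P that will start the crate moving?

P ≈ 356 N

N = m g − P sin α (the pull lifts the crate).
At impending slip, P cos α = μ_s N = μ_s (m g − P sin α).
Solving: P (cos α + μ_s sin α) = μ_s m g → P = 0.38×1000/(cos 25.2° + 0.38 sin 25.2°) = 380/1.067 = 356 N.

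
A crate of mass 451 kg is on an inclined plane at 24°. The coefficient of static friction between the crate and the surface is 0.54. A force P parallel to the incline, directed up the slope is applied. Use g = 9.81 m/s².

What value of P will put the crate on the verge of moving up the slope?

P ≈ 3980 N

At impending motion up the slope, friction acts down-slope at its limit: f = μ_s N.
P is parallel to the surface, so N = m g cos θ = 4040 N.
Along the incline: P = m g sin θ + μ_s N = 1800 + 0.54×4040 = 3980 N.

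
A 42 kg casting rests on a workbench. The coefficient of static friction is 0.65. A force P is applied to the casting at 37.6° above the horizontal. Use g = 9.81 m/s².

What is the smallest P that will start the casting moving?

P ≈ 225 N

N = m g − P sin α (the pull lifts the casting).
At impending slip, P cos α = μ_s N = μ_s (m g − P sin α).
Solving: P (cos α + μ_s sin α) = μ_s m g → P = 0.65×412/(cos 37.6° + 0.65 sin 37.6°) = 268/1.189 = 225 N.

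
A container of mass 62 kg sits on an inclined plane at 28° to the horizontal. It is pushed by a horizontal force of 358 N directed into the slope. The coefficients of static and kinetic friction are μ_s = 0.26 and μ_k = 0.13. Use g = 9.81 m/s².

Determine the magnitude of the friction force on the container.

Resolve perpendicular to the incline: N = m g cos θ + P sin θ = 62×9.81×cos 28° + 358×sin 28° = 705.1 N.
Parallel to the incline: P cos θ − m g sin θ = 316.1 − 285.5 = 30.55 N; the friction needed to balance this is 30.55 N acting down the slope.
Maximum static friction: μ_s N = 0.26 × 705.1 = 183.3 N.
|f_req| = 30.55 ≤ 183.3 N → the container is in equilibrium; friction equals the required value.

f ≈ 30.6 N (down the incline)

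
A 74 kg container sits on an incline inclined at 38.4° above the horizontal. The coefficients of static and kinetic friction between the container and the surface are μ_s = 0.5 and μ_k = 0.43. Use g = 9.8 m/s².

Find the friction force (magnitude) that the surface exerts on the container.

f ≈ 244 N (up the incline)

Normal force: N = m g cos θ = 74 × 9.8 × cos 38.4° = 568.3 N.
Along the slope the weight component is m g sin θ = 450.5 N; friction must supply exactly this, acting up-slope.
Static friction can supply at most μ_s N = 284.2 N.
|450.5| exceeds 284.2 N, so the container slips down-slope; friction is kinetic, f = μ_k N = 0.43×568.3 = 244 N.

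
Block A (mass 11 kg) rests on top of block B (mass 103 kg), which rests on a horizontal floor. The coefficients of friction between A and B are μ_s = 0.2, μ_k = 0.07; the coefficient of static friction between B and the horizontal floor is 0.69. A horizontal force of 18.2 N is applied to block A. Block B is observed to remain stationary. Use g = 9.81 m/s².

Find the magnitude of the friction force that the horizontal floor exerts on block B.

f ≈ 18.2 N

Normal force at the A–B interface: N₁ = m_A g = 107.9 N.
So the A–B interface can sustain at most μ_s N₁ = 21.58 N of static friction.
P = 18.2 N is within that limit, so A and B move together (both at rest); the A–B friction is simply f₁ = P = 18.2 N.
By Newton's third law B feels 18.2 N forward from A. With B stationary, the floor's static friction on B balances it: f₂ = 18.2 N (well within μ_s(m_A+m_B)g = 771.7 N).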